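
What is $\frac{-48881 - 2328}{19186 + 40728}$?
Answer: $- \frac{51209}{59914} \approx -0.85471$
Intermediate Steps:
$\frac{-48881 - 2328}{19186 + 40728} = - \frac{51209}{59914}$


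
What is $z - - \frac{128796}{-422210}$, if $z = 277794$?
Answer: $\frac{58643637972}{211105} \approx 2.7779 \cdot 10^{5}$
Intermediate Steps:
$z - - \frac{128796}{-422210} = 277794 - - \frac{128796}{-422210} = 277794 - \left(-128796\right) \left(- \frac{1}{422210}\right) = 277794 - \frac{64398}{211105} = \frac{58643637972}{211105}$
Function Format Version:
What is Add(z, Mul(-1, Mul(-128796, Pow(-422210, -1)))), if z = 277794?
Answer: Rational(58643637972, 211105) ≈ 2.7779e+5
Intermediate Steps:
Add(z, Mul(-1, Mul(-128796, Pow(-422210, -1)))) = Add(277794, Mul(-1, Mul(-128796, Pow(-422210, -1)))) = Add(277794, Mul(-1, Mul(-128796, Rational(-1, 422210)))) = Add(277794, Mul(-1, Rational(64398, 211105))) = Add(277794, Rational(-64398, 211105)) = Rational(58643637972, 211105)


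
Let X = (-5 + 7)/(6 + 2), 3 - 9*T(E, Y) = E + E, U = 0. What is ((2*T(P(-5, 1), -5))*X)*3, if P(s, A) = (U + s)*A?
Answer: 13/6 ≈ 2.1667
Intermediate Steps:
P(s, A) = A*s (P(s, A) = (0 + s)*A = s*A = A*s)
T(E, Y) = ⅓ - 2*E/9 (T(E, Y) = ⅓ - (E + E)/9 = ⅓ - 2*E/9)
X = ¼ (X = 2/8 = 2*(⅛) = ¼ ≈ 0.25000)
((2*T(P(-5, 1), -5))*X)*3 = ((2*(⅓ - 2*(-5)/9))*(¼))*3 = ((2*(⅓ - 2/9*(-5)))*(¼))*3 = ((2*(⅓ + 10/9))*(¼))*3 = ((2*(13/9))*(¼))*3 = ((26/9)*(¼))*3 = (13/18)*3 = 13/6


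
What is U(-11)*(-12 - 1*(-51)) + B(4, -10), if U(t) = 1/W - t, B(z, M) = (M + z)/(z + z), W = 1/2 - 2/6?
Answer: 2649/4 ≈ 662.25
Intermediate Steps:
W = ⅙ (W = 1*(½) - 2*⅙ = ½ - ⅓ = ⅙ ≈ 0.16667)
B(z, M) = (M + z)/(2*z) (B(z, M) = (M + z)/((2*z)) = (M + z)*(1/(2*z)) = (M + z)/(2*z))
U(t) = 6 - t (U(t) = 1/(⅙) - t = 6 - t)
U(-11)*(-12 - 1*(-51)) + B(4, -10) = (6 - 1*(-11))*(-12 - 1*(-51)) + (½)*(-10 + 4)/4 = (6 + 11)*(-12 + 51) + (½)*(¼)*(-6) = 17*39 - ¾ = 663 - ¾ = 2649/4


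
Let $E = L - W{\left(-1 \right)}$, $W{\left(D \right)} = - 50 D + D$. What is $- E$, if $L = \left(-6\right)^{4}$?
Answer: $-1247$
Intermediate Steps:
$W{\left(D \right)} = - 49 D$
$L = 1296$
$E = 1247$ ($E = 1296 - \left(-49\right) \left(-1\right) = 1296 - 49 = 1247$)
$- E = \left(-1\right) 1247 = -1247$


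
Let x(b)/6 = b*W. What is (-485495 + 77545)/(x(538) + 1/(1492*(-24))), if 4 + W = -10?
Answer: 14607873600/1618235137 ≈ 9.0270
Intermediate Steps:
W = -14 (W = -4 - 10 = -14)
x(b) = -84*b (x(b) = 6*(b*(-14)) = 6*(-14*b) = -84*b)
(-485495 + 77545)/(x(538) + 1/(1492*(-24))) = (-485495 + 77545)/(-84*538 + 1/(1492*(-24))) = -407950/(-45192 + 1/(-35808)) = -407950/(-45192 - 1/35808) = -407950/(-1618235137/35808) = -407950*(-35808/1618235137) = 14607873600/1618235137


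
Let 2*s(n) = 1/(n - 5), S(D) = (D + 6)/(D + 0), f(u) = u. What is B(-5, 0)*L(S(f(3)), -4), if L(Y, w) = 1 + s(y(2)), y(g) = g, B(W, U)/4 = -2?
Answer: -20/3 ≈ -6.6667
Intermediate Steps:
S(D) = (6 + D)/D
B(W, U) = -8 (B(W, U) = 4*(-2) = -8)
s(n) = 1/(2*(-5 + n)) (s(n) = 1/(2*(n - 5)) = 1/(2*(-5 + n)))
L(Y, w) = ⅚ (L(Y, w) = 1 + 1/(2*(-5 + 2)) = 1 + (½)/(-3) = 1 + (½)*(-⅓) = 1 - ⅙ = ⅚)
B(-5, 0)*L(S(f(3)), -4) = -8*⅚ = -20/3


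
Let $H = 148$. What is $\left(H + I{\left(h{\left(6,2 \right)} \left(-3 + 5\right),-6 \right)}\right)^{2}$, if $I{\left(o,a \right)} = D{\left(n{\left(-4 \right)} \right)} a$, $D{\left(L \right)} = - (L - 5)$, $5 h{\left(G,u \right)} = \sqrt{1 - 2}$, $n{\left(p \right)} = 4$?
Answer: $20164$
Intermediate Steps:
$h{\left(G,u \right)} = \frac{i}{5}$ ($h{\left(G,u \right)} = \frac{\sqrt{1 - 2}}{5} = \frac{\sqrt{-1}}{5} = \frac{i}{5}$)
$D{\left(L \right)} = 5 - L$ ($D{\left(L \right)} = - (-5 + L) = 5 - L$)
$I{\left(o,a \right)} = a$ ($I{\left(o,a \right)} = \left(5 - 4\right) a = 1 a = a$)
$\left(H + I{\left(h{\left(6,2 \right)} \left(-3 + 5\right),-6 \right)}\right)^{2} = \left(148 - 6\right)^{2} = 142^{2} = 20164$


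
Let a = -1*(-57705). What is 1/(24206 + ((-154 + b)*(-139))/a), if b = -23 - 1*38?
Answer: 11541/279367423 ≈ 4.1311e-5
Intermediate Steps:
b = -61 (b = -23 - 38 = -61)
a = 57705
1/(24206 + ((-154 + b)*(-139))/a) = 1/(24206 + ((-154 - 61)*(-139))/57705) = 1/(24206 - 215*(-139)*(1/57705)) = 1/(24206 + 29885*(1/57705)) = 1/(24206 + 5977/11541) = 1/(279367423/11541) = 11541/279367423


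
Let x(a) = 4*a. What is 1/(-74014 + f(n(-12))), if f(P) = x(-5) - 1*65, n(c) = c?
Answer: -1/74099 ≈ -1.3495e-5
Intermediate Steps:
f(P) = -85 (f(P) = 4*(-5) - 1*65 = -20 - 65 = -85)
1/(-74014 + f(n(-12))) = 1/(-74014 - 85) = 1/(-74099) = -1/74099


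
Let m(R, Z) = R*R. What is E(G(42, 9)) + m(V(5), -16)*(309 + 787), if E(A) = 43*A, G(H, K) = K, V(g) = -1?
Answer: 1483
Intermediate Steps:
m(R, Z) = R²
E(G(42, 9)) + m(V(5), -16)*(309 + 787) = 43*9 + (-1)²*(309 + 787) = 387 + 1*1096 = 387 + 1096 = 1483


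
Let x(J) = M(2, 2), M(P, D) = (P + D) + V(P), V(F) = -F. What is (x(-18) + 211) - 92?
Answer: 121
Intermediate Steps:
M(P, D) = D (M(P, D) = (P + D) - P = (D + P) - P = D)
x(J) = 2
(x(-18) + 211) - 92 = (2 + 211) - 92 = 213 - 92 = 121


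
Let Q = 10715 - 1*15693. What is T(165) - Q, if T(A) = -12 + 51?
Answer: 5017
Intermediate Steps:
Q = -4978 (Q = 10715 - 15693 = -4978)
T(A) = 39
T(165) - Q = 39 - 1*(-4978) = 39 + 4978 = 5017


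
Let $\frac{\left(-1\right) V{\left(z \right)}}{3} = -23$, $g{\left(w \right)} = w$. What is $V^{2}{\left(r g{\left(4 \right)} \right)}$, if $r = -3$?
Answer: $4761$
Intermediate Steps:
$V{\left(z \right)} = 69$ ($V{\left(z \right)} = \left(-3\right) \left(-23\right) = 69$)
$V^{2}{\left(r g{\left(4 \right)} \right)} = 69^{2} = 4761$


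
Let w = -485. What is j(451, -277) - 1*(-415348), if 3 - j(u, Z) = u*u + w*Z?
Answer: 77605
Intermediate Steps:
j(u, Z) = 3 - u² + 485*Z (j(u, Z) = 3 - (u*u - 485*Z) = 3 - (u² - 485*Z) = 3 + (-u² + 485*Z) = 3 - u² + 485*Z)
j(451, -277) - 1*(-415348) = (3 - 1*451² + 485*(-277)) - 1*(-415348) = (3 - 1*203401 - 134345) + 415348 = (3 - 203401 - 134345) + 415348 = -337743 + 415348 = 77605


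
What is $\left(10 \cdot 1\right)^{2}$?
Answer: $100$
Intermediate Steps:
$\left(10 \cdot 1\right)^{2} = 10^{2} = 100$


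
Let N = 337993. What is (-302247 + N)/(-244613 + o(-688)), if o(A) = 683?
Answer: -17873/121965 ≈ -0.14654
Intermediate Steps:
(-302247 + N)/(-244613 + o(-688)) = (-302247 + 337993)/(-244613 + 683) = 35746/(-243930) = 35746*(-1/243930) = -17873/121965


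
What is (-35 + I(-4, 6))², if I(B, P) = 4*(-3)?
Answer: 2209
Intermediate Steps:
I(B, P) = -12
(-35 + I(-4, 6))² = (-35 - 12)² = (-47)² = 2209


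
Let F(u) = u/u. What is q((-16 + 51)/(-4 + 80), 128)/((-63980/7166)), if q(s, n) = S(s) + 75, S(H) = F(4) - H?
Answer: -20570003/2431240 ≈ -8.4607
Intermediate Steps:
F(u) = 1
S(H) = 1 - H
q(s, n) = 76 - s (q(s, n) = (1 - s) + 75 = 76 - s)
q((-16 + 51)/(-4 + 80), 128)/((-63980/7166)) = (76 - (-16 + 51)/(-4 + 80))/((-63980/7166)) = (76 - 35/76)/((-63980*1/7166)) = (76 - 35/76)/(-31990/3583) = (76 - 1*35/76)*(-3583/31990) = (76 - 35/76)*(-3583/31990) = (5741/76)*(-3583/31990) = -20570003/2431240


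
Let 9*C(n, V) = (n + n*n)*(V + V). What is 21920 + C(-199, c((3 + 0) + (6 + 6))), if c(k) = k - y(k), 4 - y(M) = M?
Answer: 249576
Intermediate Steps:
y(M) = 4 - M
c(k) = -4 + 2*k (c(k) = k - (4 - k) = k + (-4 + k) = -4 + 2*k)
C(n, V) = 2*V*(n + n²)/9 (C(n, V) = ((n + n*n)*(V + V))/9 = ((n + n²)*(2*V))/9 = (2*V*(n + n²))/9 = 2*V*(n + n²)/9)
21920 + C(-199, c((3 + 0) + (6 + 6))) = 21920 + (2/9)*(-4 + 2*((3 + 0) + (6 + 6)))*(-199)*(1 - 199) = 21920 + (2/9)*(-4 + 2*(3 + 12))*(-199)*(-198) = 21920 + (2/9)*(-4 + 2*15)*(-199)*(-198) = 21920 + (2/9)*(-4 + 30)*(-199)*(-198) = 21920 + (2/9)*26*(-199)*(-198) = 21920 + 227656 = 249576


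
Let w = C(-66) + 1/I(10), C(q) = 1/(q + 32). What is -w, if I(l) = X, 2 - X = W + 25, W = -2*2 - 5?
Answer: 12/119 ≈ 0.10084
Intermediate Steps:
W = -9 (W = -4 - 5 = -9)
X = -14 (X = 2 - (-9 + 25) = 2 - 1*16 = 2 - 16 = -14)
I(l) = -14
C(q) = 1/(32 + q)
w = -12/119 (w = 1/(32 - 66) + 1/(-14) = 1/(-34) - 1/14 = -1/34 - 1/14 = -12/119 ≈ -0.10084)
-w = -1*(-12/119) = 12/119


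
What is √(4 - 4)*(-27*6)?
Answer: 0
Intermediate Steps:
√(4 - 4)*(-27*6) = √0*(-162) = 0*(-162) = 0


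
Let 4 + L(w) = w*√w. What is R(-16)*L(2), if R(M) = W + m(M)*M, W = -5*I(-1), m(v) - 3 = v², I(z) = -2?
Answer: 16536 - 8268*√2 ≈ 4843.3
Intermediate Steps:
L(w) = -4 + w^(3/2) (L(w) = -4 + w*√w = -4 + w^(3/2))
m(v) = 3 + v²
W = 10 (W = -5*(-2) = 10)
R(M) = 10 + M*(3 + M²) (R(M) = 10 + (3 + M²)*M = 10 + M*(3 + M²))
R(-16)*L(2) = (10 - 16*(3 + (-16)²))*(-4 + 2^(3/2)) = (10 - 16*(3 + 256))*(-4 + 2*√2) = (10 - 16*259)*(-4 + 2*√2) = (10 - 4144)*(-4 + 2*√2) = -4134*(-4 + 2*√2) = 16536 - 8268*√2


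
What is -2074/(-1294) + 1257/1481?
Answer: 2349076/958207 ≈ 2.4515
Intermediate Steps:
-2074/(-1294) + 1257/1481 = -2074*(-1/1294) + 1257*(1/1481) = 1037/647 + 1257/1481 = 2349076/958207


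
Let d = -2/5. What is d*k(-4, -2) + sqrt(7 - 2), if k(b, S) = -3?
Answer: 6/5 + sqrt(5) ≈ 3.4361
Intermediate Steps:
d = -2/5 (d = -2*1/5 = -2/5 ≈ -0.40000)
d*k(-4, -2) + sqrt(7 - 2) = -2/5*(-3) + sqrt(7 - 2) = 6/5 + sqrt(5)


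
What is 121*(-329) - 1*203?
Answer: -40012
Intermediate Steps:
121*(-329) - 1*203 = -39809 - 203 = -40012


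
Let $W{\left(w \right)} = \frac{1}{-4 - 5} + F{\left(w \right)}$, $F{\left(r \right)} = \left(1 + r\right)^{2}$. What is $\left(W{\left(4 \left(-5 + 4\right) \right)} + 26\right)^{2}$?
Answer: $\frac{98596}{81} \approx 1217.2$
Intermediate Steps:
$W{\left(w \right)} = - \frac{1}{9} + \left(1 + w\right)^{2}$ ($W{\left(w \right)} = \frac{1}{-4 - 5} + \left(1 + w\right)^{2} = \frac{1}{-9} + \left(1 + w\right)^{2} = - \frac{1}{9} + \left(1 + w\right)^{2}$)
$\left(W{\left(4 \left(-5 + 4\right) \right)} + 26\right)^{2} = \left(\left(- \frac{1}{9} + \left(1 + 4 \left(-5 + 4\right)\right)^{2}\right) + 26\right)^{2} = \left(\left(- \frac{1}{9} + \left(1 + 4 \left(-1\right)\right)^{2}\right) + 26\right)^{2} = \left(\left(- \frac{1}{9} + \left(1 - 4\right)^{2}\right) + 26\right)^{2} = \left(\left(- \frac{1}{9} + \left(-3\right)^{2}\right) + 26\right)^{2} = \left(\left(- \frac{1}{9} + 9\right) + 26\right)^{2} = \left(\frac{80}{9} + 26\right)^{2} = \left(\frac{314}{9}\right)^{2} = \frac{98596}{81}$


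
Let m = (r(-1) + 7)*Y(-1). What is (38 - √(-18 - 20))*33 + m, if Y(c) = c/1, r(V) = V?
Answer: 1248 - 33*I*√38 ≈ 1248.0 - 203.43*I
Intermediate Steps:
Y(c) = c (Y(c) = c*1 = c)
m = -6 (m = (-1 + 7)*(-1) = 6*(-1) = -6)
(38 - √(-18 - 20))*33 + m = (38 - √(-18 - 20))*33 - 6 = (38 - √(-38))*33 - 6 = (38 - I*√38)*33 - 6 = (1254 - 33*I*√38) - 6 = 1248 - 33*I*√38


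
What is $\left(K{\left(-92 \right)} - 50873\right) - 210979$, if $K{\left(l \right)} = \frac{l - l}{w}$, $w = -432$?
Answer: $-261852$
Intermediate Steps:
$K{\left(l \right)} = 0$ ($K{\left(l \right)} = \frac{l - l}{-432} = 0 \left(- \frac{1}{432}\right) = 0$)
$\left(K{\left(-92 \right)} - 50873\right) - 210979 = \left(0 - 50873\right) - 210979 = -50873 - 210979 = -261852$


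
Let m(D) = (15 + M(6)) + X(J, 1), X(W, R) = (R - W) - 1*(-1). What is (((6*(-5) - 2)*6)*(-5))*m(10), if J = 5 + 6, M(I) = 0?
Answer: 5760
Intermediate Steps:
J = 11
X(W, R) = 1 + R - W (X(W, R) = (R - W) + 1 = 1 + R - W)
m(D) = 6 (m(D) = (15 + 0) + (1 + 1 - 1*11) = 15 + (1 + 1 - 11) = 15 - 9 = 6)
(((6*(-5) - 2)*6)*(-5))*m(10) = (((6*(-5) - 2)*6)*(-5))*6 = (((-30 - 2)*6)*(-5))*6 = (-32*6*(-5))*6 = -192*(-5)*6 = 960*6 = 5760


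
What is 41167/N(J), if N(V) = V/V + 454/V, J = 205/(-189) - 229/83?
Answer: -1241102716/3530801 ≈ -351.51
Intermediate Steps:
J = -60296/15687 (J = 205*(-1/189) - 229*1/83 = -205/189 - 229/83 = -60296/15687 ≈ -3.8437)
N(V) = 1 + 454/V
41167/N(J) = 41167/(((454 - 60296/15687)/(-60296/15687))) = 41167/((-15687/60296*7061602/15687)) = 41167/(-3530801/30148) = 41167*(-30148/3530801) = -1241102716/3530801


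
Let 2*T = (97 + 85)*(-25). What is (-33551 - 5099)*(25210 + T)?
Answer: -886437750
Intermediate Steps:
T = -2275 (T = ((97 + 85)*(-25))/2 = (182*(-25))/2 = (1/2)*(-4550) = -2275)
(-33551 - 5099)*(25210 + T) = (-33551 - 5099)*(25210 - 2275) = -38650*22935 = -886437750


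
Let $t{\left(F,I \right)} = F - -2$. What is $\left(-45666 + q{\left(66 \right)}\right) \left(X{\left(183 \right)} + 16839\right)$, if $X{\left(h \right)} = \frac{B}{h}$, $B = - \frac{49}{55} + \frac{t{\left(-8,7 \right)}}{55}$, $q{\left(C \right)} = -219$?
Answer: $- \frac{47132093120}{61} \approx -7.7266 \cdot 10^{8}$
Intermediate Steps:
$t{\left(F,I \right)} = 2 + F$ ($t{\left(F,I \right)} = F + 2 = 2 + F$)
$B = -1$ ($B = - \frac{49}{55} + \frac{2 - 8}{55} = \left(-49\right) \frac{1}{55} - \frac{6}{55} = - \frac{49}{55} - \frac{6}{55} = -1$)
$X{\left(h \right)} = - \frac{1}{h}$
$\left(-45666 + q{\left(66 \right)}\right) \left(X{\left(183 \right)} + 16839\right) = \left(-45666 - 219\right) \left(- \frac{1}{183} + 16839\right) = - 45885 \left(\left(-1\right) \frac{1}{183} + 16839\right) = - 45885 \left(- \frac{1}{183} + 16839\right) = \left(-45885\right) \frac{3081536}{183} = - \frac{47132093120}{61}$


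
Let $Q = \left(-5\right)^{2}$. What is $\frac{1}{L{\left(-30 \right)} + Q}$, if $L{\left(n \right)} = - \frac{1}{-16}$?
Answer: $\frac{16}{401} \approx 0.0399$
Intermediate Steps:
$L{\left(n \right)} = \frac{1}{16}$ ($L{\left(n \right)} = \left(-1\right) \left(- \frac{1}{16}\right) = \frac{1}{16}$)
$Q = 25$
$\frac{1}{L{\left(-30 \right)} + Q} = \frac{1}{\frac{1}{16} + 25} = \frac{1}{\frac{401}{16}} = \frac{16}{401}$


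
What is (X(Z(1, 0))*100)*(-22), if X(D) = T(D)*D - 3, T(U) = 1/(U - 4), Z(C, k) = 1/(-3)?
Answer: 83600/13 ≈ 6430.8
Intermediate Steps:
Z(C, k) = -⅓
T(U) = 1/(-4 + U)
X(D) = -3 + D/(-4 + D) (X(D) = D/(-4 + D) - 3 = -3 + D/(-4 + D))
(X(Z(1, 0))*100)*(-22) = ((2*(6 - 1*(-⅓))/(-4 - ⅓))*100)*(-22) = ((2*(6 + ⅓)/(-13/3))*100)*(-22) = ((2*(-3/13)*(19/3))*100)*(-22) = -38/13*100*(-22) = -3800/13*(-22) = 83600/13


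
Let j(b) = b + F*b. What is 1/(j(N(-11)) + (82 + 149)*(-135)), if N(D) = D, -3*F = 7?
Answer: -3/93511 ≈ -3.2082e-5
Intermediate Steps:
F = -7/3 (F = -⅓*7 = -7/3 ≈ -2.3333)
j(b) = -4*b/3 (j(b) = b - 7*b/3 = -4*b/3)
1/(j(N(-11)) + (82 + 149)*(-135)) = 1/(-4/3*(-11) + (82 + 149)*(-135)) = 1/(44/3 + 231*(-135)) = 1/(44/3 - 31185) = 1/(-93511/3) = -3/93511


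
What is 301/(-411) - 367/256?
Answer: -227893/105216 ≈ -2.1660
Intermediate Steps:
301/(-411) - 367/256 = 301*(-1/411) - 367*1/256 = -301/411 - 367/256 = -227893/105216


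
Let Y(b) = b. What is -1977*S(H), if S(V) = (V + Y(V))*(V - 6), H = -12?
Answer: -854064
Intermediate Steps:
S(V) = 2*V*(-6 + V) (S(V) = (V + V)*(V - 6) = (2*V)*(-6 + V) = 2*V*(-6 + V))
-1977*S(H) = -3954*(-12)*(-6 - 12) = -3954*(-12)*(-18) = -1977*432 = -854064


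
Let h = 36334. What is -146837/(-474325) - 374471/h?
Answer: -172285781517/17234124550 ≈ -9.9968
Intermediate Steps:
-146837/(-474325) - 374471/h = -146837/(-474325) - 374471/36334 = -146837*(-1/474325) - 374471*1/36334 = 146837/474325 - 374471/36334 = -172285781517/17234124550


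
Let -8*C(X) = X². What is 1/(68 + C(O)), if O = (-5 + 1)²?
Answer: 1/36 ≈ 0.027778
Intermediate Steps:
O = 16 (O = (-4)² = 16)
C(X) = -X²/8
1/(68 + C(O)) = 1/(68 - ⅛*16²) = 1/(68 - ⅛*256) = 1/(68 - 32) = 1/36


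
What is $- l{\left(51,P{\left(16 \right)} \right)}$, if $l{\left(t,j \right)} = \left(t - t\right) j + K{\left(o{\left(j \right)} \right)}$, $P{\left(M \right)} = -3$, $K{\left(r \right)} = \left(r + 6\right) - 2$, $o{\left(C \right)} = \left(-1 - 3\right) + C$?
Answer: $3$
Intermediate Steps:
$o{\left(C \right)} = -4 + C$
$K{\left(r \right)} = 4 + r$ ($K{\left(r \right)} = \left(6 + r\right) - 2 = 4 + r$)
$l{\left(t,j \right)} = j$ ($l{\left(t,j \right)} = \left(t - t\right) j + \left(4 + \left(-4 + j\right)\right) = 0 j + j = 0 + j = j$)
$- l{\left(51,P{\left(16 \right)} \right)} = \left(-1\right) \left(-3\right) = 3$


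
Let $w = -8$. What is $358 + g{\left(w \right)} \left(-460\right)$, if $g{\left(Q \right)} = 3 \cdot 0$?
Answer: $358$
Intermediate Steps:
$g{\left(Q \right)} = 0$
$358 + g{\left(w \right)} \left(-460\right) = 358 + 0 \left(-460\right) = 358 + 0 = 358$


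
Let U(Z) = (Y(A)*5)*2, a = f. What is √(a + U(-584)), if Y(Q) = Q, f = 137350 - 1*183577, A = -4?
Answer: I*√46267 ≈ 215.1*I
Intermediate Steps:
f = -46227 (f = 137350 - 183577 = -46227)
a = -46227
U(Z) = -40 (U(Z) = -4*5*2 = -20*2 = -40)
√(a + U(-584)) = √(-46227 - 40) = √(-46267) = I*√46267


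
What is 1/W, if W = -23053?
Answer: -1/23053 ≈ -4.3378e-5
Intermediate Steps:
1/W = 1/(-23053) = -1/23053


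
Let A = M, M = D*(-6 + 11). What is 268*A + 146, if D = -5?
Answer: -6554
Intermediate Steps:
M = -25 (M = -5*(-6 + 11) = -5*5 = -25)
A = -25
268*A + 146 = 268*(-25) + 146 = -6700 + 146 = -6554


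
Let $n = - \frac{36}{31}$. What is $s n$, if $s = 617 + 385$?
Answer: $- \frac{36072}{31} \approx -1163.6$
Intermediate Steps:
$s = 1002$
$n = - \frac{36}{31}$ ($n = \left(-36\right) \frac{1}{31} = - \frac{36}{31} \approx -1.1613$)
$s n = 1002 \left(- \frac{36}{31}\right) = - \frac{36072}{31}$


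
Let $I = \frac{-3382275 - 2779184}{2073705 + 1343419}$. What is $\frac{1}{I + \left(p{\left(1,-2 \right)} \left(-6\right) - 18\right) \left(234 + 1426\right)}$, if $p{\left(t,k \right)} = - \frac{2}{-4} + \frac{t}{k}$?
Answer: $- \frac{3417124}{102109826579} \approx -3.3465 \cdot 10^{-5}$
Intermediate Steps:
$I = - \frac{6161459}{3417124} \approx -1.8031$
$p{\left(t,k \right)} = \frac{1}{2} + \frac{t}{k}$ ($p{\left(t,k \right)} = \left(-2\right) \left(- \frac{1}{4}\right) + \frac{t}{k} = \frac{1}{2} + \frac{t}{k}$)
$\frac{1}{I + \left(p{\left(1,-2 \right)} \left(-6\right) - 18\right) \left(234 + 1426\right)} = \frac{1}{- \frac{6161459}{3417124} + \left(\frac{1 + \frac{1}{2} \left(-2\right)}{-2} \left(-6\right) - 18\right) \left(234 + 1426\right)} = \frac{1}{- \frac{6161459}{3417124} + \left(- \frac{1 - 1}{2} \left(-6\right) - 18\right) 1660} = \frac{1}{- \frac{6161459}{3417124} + \left(\left(- \frac{1}{2}\right) 0 \left(-6\right) - 18\right) 1660} = \frac{1}{- \frac{6161459}{3417124} + \left(0 \left(-6\right) - 18\right) 1660} = \frac{1}{- \frac{6161459}{3417124} + \left(0 - 18\right) 1660} = \frac{1}{- \frac{6161459}{3417124} - 29880} = \frac{1}{- \frac{102109826579}{3417124}} = - \frac{3417124}{102109826579}$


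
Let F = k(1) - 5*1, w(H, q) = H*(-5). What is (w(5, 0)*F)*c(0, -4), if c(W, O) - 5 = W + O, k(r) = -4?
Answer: 225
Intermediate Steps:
w(H, q) = -5*H
c(W, O) = 5 + O + W (c(W, O) = 5 + (W + O) = 5 + (O + W) = 5 + O + W)
F = -9 (F = -4 - 5*1 = -4 - 5 = -9)
(w(5, 0)*F)*c(0, -4) = (-5*5*(-9))*(5 - 4 + 0) = -25*(-9)*1 = 225*1 = 225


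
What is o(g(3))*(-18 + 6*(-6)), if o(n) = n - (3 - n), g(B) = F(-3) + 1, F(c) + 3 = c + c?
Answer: 1026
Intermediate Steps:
F(c) = -3 + 2*c (F(c) = -3 + (c + c) = -3 + 2*c)
g(B) = -8 (g(B) = (-3 + 2*(-3)) + 1 = (-3 - 6) + 1 = -9 + 1 = -8)
o(n) = -3 + 2*n (o(n) = n + (-3 + n) = -3 + 2*n)
o(g(3))*(-18 + 6*(-6)) = (-3 + 2*(-8))*(-18 + 6*(-6)) = (-3 - 16)*(-18 - 36) = -19*(-54) = 1026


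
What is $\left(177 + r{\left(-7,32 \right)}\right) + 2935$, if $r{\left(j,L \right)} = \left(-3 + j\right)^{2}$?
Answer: $3212$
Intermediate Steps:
$\left(177 + r{\left(-7,32 \right)}\right) + 2935 = \left(177 + \left(-3 - 7\right)^{2}\right) + 2935 = \left(177 + \left(-10\right)^{2}\right) + 2935 = \left(177 + 100\right) + 2935 = 277 + 2935 = 3212$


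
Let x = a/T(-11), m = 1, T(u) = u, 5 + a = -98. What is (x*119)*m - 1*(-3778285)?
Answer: 41573392/11 ≈ 3.7794e+6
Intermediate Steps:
a = -103 (a = -5 - 98 = -103)
x = 103/11 (x = -103/(-11) = -103*(-1/11) = 103/11 ≈ 9.3636)
(x*119)*m - 1*(-3778285) = ((103/11)*119)*1 - 1*(-3778285) = (12257/11)*1 + 3778285 = 12257/11 + 3778285 = 41573392/11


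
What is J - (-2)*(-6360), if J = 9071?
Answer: -3649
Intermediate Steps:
J - (-2)*(-6360) = 9071 - (-2)*(-6360) = 9071 - 1*12720 = 9071 - 12720 = -3649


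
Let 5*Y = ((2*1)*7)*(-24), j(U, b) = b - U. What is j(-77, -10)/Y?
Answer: -335/336 ≈ -0.99702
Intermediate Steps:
Y = -336/5 (Y = (((2*1)*7)*(-24))/5 = ((2*7)*(-24))/5 = (14*(-24))/5 = (⅕)*(-336) = -336/5 ≈ -67.200)
j(-77, -10)/Y = (-10 - 1*(-77))/(-336/5) = (-10 + 77)*(-5/336) = 67*(-5/336) = -335/336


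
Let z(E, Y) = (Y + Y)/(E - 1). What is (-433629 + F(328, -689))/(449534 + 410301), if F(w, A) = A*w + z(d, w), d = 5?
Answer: -659457/859835 ≈ -0.76696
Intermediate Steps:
z(E, Y) = 2*Y/(-1 + E) (z(E, Y) = (2*Y)/(-1 + E) = 2*Y/(-1 + E))
F(w, A) = w/2 + A*w (F(w, A) = A*w + 2*w/(-1 + 5) = A*w + 2*w/4 = A*w + 2*w*(1/4) = A*w + w/2 = w/2 + A*w)
(-433629 + F(328, -689))/(449534 + 410301) = (-433629 + 328*(1/2 - 689))/(449534 + 410301) = (-433629 + 328*(-1377/2))/859835 = (-433629 - 225828)*(1/859835) = -659457*1/859835 = -659457/859835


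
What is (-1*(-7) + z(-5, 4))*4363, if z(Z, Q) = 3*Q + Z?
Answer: 61082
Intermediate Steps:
z(Z, Q) = Z + 3*Q
(-1*(-7) + z(-5, 4))*4363 = (-1*(-7) + (-5 + 3*4))*4363 = (7 + (-5 + 12))*4363 = (7 + 7)*4363 = 14*4363 = 61082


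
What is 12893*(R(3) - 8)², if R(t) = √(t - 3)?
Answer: 825152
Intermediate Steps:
R(t) = √(-3 + t)
12893*(R(3) - 8)² = 12893*(√(-3 + 3) - 8)² = 12893*(√0 - 8)² = 12893*(0 - 8)² = 12893*(-8)² = 12893*64 = 825152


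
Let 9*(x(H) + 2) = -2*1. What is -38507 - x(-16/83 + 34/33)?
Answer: -346543/9 ≈ -38505.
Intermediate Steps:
x(H) = -20/9 (x(H) = -2 + (-2*1)/9 = -2 + (1/9)*(-2) = -2 - 2/9 = -20/9)
-38507 - x(-16/83 + 34/33) = -38507 - 1*(-20/9) = -38507 + 20/9 = -346543/9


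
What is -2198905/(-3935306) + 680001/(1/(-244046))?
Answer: -653070028285169171/3935306 ≈ -1.6595e+11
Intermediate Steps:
-2198905/(-3935306) + 680001/(1/(-244046)) = -2198905*(-1/3935306) + 680001/(-1/244046) = 2198905/3935306 + 680001*(-244046) = 2198905/3935306 - 165951524046 = -653070028285169171/3935306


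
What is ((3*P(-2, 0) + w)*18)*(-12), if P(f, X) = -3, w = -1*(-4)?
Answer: 1080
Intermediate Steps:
w = 4
((3*P(-2, 0) + w)*18)*(-12) = ((3*(-3) + 4)*18)*(-12) = ((-9 + 4)*18)*(-12) = -5*18*(-12) = -90*(-12) = 1080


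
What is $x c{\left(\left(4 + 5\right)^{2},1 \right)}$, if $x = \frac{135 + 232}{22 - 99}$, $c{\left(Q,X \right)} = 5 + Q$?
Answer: $- \frac{31562}{77} \approx -409.9$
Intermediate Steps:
$x = - \frac{367}{77}$ ($x = \frac{367}{-77} = 367 \left(- \frac{1}{77}\right) = - \frac{367}{77} \approx -4.7662$)
$x c{\left(\left(4 + 5\right)^{2},1 \right)} = - \frac{367 \left(5 + \left(4 + 5\right)^{2}\right)}{77} = - \frac{367 \left(5 + 9^{2}\right)}{77} = - \frac{367 \left(5 + 81\right)}{77} = \left(- \frac{367}{77}\right) 86 = - \frac{31562}{77}$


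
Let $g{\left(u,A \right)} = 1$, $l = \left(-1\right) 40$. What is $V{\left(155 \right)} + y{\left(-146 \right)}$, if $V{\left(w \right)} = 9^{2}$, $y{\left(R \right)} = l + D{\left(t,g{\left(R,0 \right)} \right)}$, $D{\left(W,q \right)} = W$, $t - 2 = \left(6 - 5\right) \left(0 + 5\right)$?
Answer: $48$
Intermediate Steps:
$l = -40$
$t = 7$ ($t = 2 + \left(6 - 5\right) \left(0 + 5\right) = 2 + 1 \cdot 5 = 2 + 5 = 7$)
$y{\left(R \right)} = -33$ ($y{\left(R \right)} = -40 + 7 = -33$)
$V{\left(w \right)} = 81$
$V{\left(155 \right)} + y{\left(-146 \right)} = 81 - 33 = 48$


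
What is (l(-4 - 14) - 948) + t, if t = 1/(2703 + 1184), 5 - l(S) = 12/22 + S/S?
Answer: -40385919/42757 ≈ -944.54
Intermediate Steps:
l(S) = 38/11 (l(S) = 5 - (12/22 + S/S) = 5 - (12*(1/22) + 1) = 5 - (6/11 + 1) = 5 - 1*17/11 = 5 - 17/11 = 38/11)
t = 1/3887 ≈ 0.00025727
(l(-4 - 14) - 948) + t = (38/11 - 948) + 1/3887 = -10390/11 + 1/3887 = -40385919/42757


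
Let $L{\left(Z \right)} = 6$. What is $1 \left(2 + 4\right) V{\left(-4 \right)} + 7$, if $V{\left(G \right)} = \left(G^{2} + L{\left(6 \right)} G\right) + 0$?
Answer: $-41$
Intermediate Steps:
$V{\left(G \right)} = G^{2} + 6 G$ ($V{\left(G \right)} = \left(G^{2} + 6 G\right) + 0 = G^{2} + 6 G$)
$1 \left(2 + 4\right) V{\left(-4 \right)} + 7 = 1 \left(2 + 4\right) \left(- 4 \left(6 - 4\right)\right) + 7 = 1 \cdot 6 \left(\left(-4\right) 2\right) + 7 = 1 \cdot 6 \left(-8\right) + 7 = 1 \left(-48\right) + 7 = -48 + 7 = -41$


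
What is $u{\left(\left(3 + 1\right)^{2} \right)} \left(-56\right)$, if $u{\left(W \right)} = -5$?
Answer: $280$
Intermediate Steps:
$u{\left(\left(3 + 1\right)^{2} \right)} \left(-56\right) = \left(-5\right) \left(-56\right) = 280$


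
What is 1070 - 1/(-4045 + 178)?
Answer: 4137691/3867 ≈ 1070.0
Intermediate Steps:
1070 - 1/(-4045 + 178) = 1070 - 1/(-3867) = 1070 - 1*(-1/3867) = 1070 + 1/3867 = 4137691/3867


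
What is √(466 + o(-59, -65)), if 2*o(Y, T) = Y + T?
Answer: 2*√101 ≈ 20.100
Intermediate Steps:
o(Y, T) = T/2 + Y/2 (o(Y, T) = (Y + T)/2 = (T + Y)/2 = T/2 + Y/2)
√(466 + o(-59, -65)) = √(466 + ((½)*(-65) + (½)*(-59))) = √(466 + (-65/2 - 59/2)) = √(466 - 62) = √404 = 2*√101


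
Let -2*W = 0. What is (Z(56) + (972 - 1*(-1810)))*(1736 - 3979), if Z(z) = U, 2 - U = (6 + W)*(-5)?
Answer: -6311802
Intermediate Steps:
W = 0 (W = -½*0 = 0)
U = 32 (U = 2 - (6 + 0)*(-5) = 2 - 6*(-5) = 2 - 1*(-30) = 2 + 30 = 32)
Z(z) = 32
(Z(56) + (972 - 1*(-1810)))*(1736 - 3979) = (32 + (972 - 1*(-1810)))*(1736 - 3979) = (32 + (972 + 1810))*(-2243) = (32 + 2782)*(-2243) = 2814*(-2243) = -6311802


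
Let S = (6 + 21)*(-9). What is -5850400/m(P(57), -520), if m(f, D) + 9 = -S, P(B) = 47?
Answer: -2925200/117 ≈ -25002.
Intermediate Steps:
S = -243 (S = 27*(-9) = -243)
m(f, D) = 234 (m(f, D) = -9 - 1*(-243) = -9 + 243 = 234)
-5850400/m(P(57), -520) = -5850400/234 = -5850400*1/234 = -2925200/117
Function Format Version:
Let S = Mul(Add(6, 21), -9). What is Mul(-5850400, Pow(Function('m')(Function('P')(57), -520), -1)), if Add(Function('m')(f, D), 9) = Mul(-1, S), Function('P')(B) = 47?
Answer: Rational(-2925200, 117) ≈ -25002.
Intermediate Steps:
S = -243 (S = Mul(27, -9) = -243)
Function('m')(f, D) = 234 (Function('m')(f, D) = Add(-9, Mul(-1, -243)) = Add(-9, 243) = 234)
Mul(-5850400, Pow(Function('m')(Function('P')(57), -520), -1)) = Mul(-5850400, Pow(234, -1)) = Mul(-5850400, Rational(1, 234)) = Rational(-2925200, 117)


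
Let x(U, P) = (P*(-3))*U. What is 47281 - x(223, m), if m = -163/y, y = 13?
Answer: 505606/13 ≈ 38893.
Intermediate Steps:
m = -163/13 ≈ -12.538
x(U, P) = -3*P*U (x(U, P) = (-3*P)*U = -3*P*U)
47281 - x(223, m) = 47281 - (-3)*(-163)*223/13 = 47281 - 1*109047/13 = 47281 - 109047/13 = 505606/13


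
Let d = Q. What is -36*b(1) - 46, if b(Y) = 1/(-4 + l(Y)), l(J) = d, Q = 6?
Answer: -64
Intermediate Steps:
d = 6
l(J) = 6
b(Y) = 1/2 (b(Y) = 1/(-4 + 6) = 1/2)
-36*b(1) - 46 = -36*1/2 - 46 = -18 - 46 = -64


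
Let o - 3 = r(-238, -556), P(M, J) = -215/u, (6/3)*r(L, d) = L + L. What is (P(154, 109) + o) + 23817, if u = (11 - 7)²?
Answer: 377097/16 ≈ 23569.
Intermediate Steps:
u = 16 (u = 4² = 16)
r(L, d) = L (r(L, d) = (L + L)/2 = (2*L)/2 = L)
P(M, J) = -215/16
o = -235 (o = 3 - 238 = -235)
(P(154, 109) + o) + 23817 = (-215/16 - 235) + 23817 = -3975/16 + 23817 = 377097/16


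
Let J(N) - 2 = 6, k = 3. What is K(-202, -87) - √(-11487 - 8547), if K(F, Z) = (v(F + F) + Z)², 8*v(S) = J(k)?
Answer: 7396 - 3*I*√2226 ≈ 7396.0 - 141.54*I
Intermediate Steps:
J(N) = 8 (J(N) = 2 + 6 = 8)
v(S) = 1 (v(S) = (⅛)*8 = 1)
K(F, Z) = (1 + Z)²
K(-202, -87) - √(-11487 - 8547) = (1 - 87)² - √(-11487 - 8547) = (-86)² - √(-20034) = 7396 - 3*I*√2226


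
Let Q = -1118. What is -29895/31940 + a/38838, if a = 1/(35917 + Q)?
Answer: -4040379685405/4316766257028 ≈ -0.93597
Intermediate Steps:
a = 1/34799 (a = 1/(35917 - 1118) = 1/34799 ≈ 2.8736e-5)
-29895/31940 + a/38838 = -29895/31940 + (1/34799)/38838 = -29895*1/31940 + (1/34799)*(1/38838) = -5979/6388 + 1/1351523562 = -4040379685405/4316766257028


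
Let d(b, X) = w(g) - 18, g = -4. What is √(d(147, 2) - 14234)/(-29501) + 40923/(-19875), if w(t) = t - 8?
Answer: -13641/6625 - 2*I*√3566/29501 ≈ -2.059 - 0.0040484*I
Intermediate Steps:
w(t) = -8 + t
d(b, X) = -30 (d(b, X) = (-8 - 4) - 18 = -12 - 18 = -30)
√(d(147, 2) - 14234)/(-29501) + 40923/(-19875) = √(-30 - 14234)/(-29501) + 40923/(-19875) = √(-14264)*(-1/29501) + 40923*(-1/19875) = (2*I*√3566)*(-1/29501) - 13641/6625 = -2*I*√3566/29501 - 13641/6625 = -13641/6625 - 2*I*√3566/29501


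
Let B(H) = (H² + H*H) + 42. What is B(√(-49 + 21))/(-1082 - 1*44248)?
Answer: 7/22665 ≈ 0.00030885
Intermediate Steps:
B(H) = 42 + 2*H² (B(H) = (H² + H²) + 42 = 2*H² + 42 = 42 + 2*H²)
B(√(-49 + 21))/(-1082 - 1*44248) = (42 + 2*(√(-49 + 21))²)/(-1082 - 1*44248) = (42 + 2*(√(-28))²)/(-1082 - 44248) = (42 + 2*(2*I*√7)²)/(-45330) = (42 + 2*(-28))*(-1/45330) = (42 - 56)*(-1/45330) = -14*(-1/45330) = 7/22665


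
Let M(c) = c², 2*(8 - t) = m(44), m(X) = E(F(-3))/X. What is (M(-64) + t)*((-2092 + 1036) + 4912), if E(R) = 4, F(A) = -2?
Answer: 174073336/11 ≈ 1.5825e+7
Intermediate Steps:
m(X) = 4/X
t = 175/22 (t = 8 - 2/44 = 8 - ½*1/11 = 8 - 1/22 = 175/22 ≈ 7.9545)
(M(-64) + t)*((-2092 + 1036) + 4912) = ((-64)² + 175/22)*((-2092 + 1036) + 4912) = (4096 + 175/22)*(-1056 + 4912) = (90287/22)*3856 = 174073336/11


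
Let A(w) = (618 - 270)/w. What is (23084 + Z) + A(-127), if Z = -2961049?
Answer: -373121903/127 ≈ -2.9380e+6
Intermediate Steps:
A(w) = 348/w
(23084 + Z) + A(-127) = (23084 - 2961049) + 348/(-127) = -2937965 + 348*(-1/127) = -2937965 - 348/127 = -373121903/127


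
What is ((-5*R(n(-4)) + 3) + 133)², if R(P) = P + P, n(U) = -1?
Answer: 21316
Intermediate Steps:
R(P) = 2*P
((-5*R(n(-4)) + 3) + 133)² = ((-10*(-1) + 3) + 133)² = ((-5*(-2) + 3) + 133)² = ((10 + 3) + 133)² = (13 + 133)² = 146² = 21316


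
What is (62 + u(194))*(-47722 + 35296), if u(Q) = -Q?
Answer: 1640232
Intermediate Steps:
(62 + u(194))*(-47722 + 35296) = (62 - 1*194)*(-47722 + 35296) = (62 - 194)*(-12426) = -132*(-12426) = 1640232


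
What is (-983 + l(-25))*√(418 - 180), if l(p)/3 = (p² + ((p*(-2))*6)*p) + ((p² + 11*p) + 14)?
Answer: -20516*√238 ≈ -3.1651e+5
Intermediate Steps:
l(p) = 42 - 30*p² + 33*p (l(p) = 3*((p² + ((p*(-2))*6)*p) + ((p² + 11*p) + 14)) = 3*((p² + (-2*p*6)*p) + (14 + p² + 11*p)) = 3*((p² + (-12*p)*p) + (14 + p² + 11*p)) = 3*((p² - 12*p²) + (14 + p² + 11*p)) = 3*(-11*p² + (14 + p² + 11*p)) = 3*(14 - 10*p² + 11*p) = 42 - 30*p² + 33*p)
(-983 + l(-25))*√(418 - 180) = (-983 + (42 - 30*(-25)² + 33*(-25)))*√(418 - 180) = (-983 + (42 - 30*625 - 825))*√238 = (-983 + (42 - 18750 - 825))*√238 = (-983 - 19533)*√238 = -20516*√238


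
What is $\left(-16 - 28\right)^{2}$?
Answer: $1936$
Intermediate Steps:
$\left(-16 - 28\right)^{2} = \left(-44\right)^{2} = 1936$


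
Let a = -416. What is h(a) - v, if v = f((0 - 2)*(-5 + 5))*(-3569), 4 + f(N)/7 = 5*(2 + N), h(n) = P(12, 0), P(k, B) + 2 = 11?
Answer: 149907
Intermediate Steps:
P(k, B) = 9 (P(k, B) = -2 + 11 = 9)
h(n) = 9
f(N) = 42 + 35*N (f(N) = -28 + 7*(5*(2 + N)) = -28 + 7*(10 + 5*N) = -28 + (70 + 35*N) = 42 + 35*N)
v = -149898 (v = (42 + 35*((0 - 2)*(-5 + 5)))*(-3569) = (42 + 35*(-2*0))*(-3569) = (42 + 35*0)*(-3569) = (42 + 0)*(-3569) = 42*(-3569) = -149898)
h(a) - v = 9 - 1*(-149898) = 9 + 149898 = 149907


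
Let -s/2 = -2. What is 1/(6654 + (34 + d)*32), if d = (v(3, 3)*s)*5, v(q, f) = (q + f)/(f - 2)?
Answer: 1/11582 ≈ 8.6341e-5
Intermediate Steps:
s = 4 (s = -2*(-2) = 4)
v(q, f) = (f + q)/(-2 + f)
d = 120 (d = (((3 + 3)/(-2 + 3))*4)*5 = ((6/1)*4)*5 = ((1*6)*4)*5 = (6*4)*5 = 24*5 = 120)
1/(6654 + (34 + d)*32) = 1/(6654 + (34 + 120)*32) = 1/(6654 + 154*32) = 1/(6654 + 4928) = 1/11582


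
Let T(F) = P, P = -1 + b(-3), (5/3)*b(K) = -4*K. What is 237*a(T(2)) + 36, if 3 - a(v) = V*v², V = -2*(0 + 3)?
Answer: 1385217/25 ≈ 55409.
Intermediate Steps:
V = -6 (V = -2*3 = -6)
b(K) = -12*K/5 (b(K) = 3*(-4*K)/5 = -12*K/5)
P = 31/5 (P = -1 - 12/5*(-3) = -1 + 36/5 = 31/5 ≈ 6.2000)
T(F) = 31/5
a(v) = 3 + 6*v² (a(v) = 3 - (-6)*v² = 3 + 6*v²)
237*a(T(2)) + 36 = 237*(3 + 6*(31/5)²) + 36 = 237*(3 + 6*(961/25)) + 36 = 237*(3 + 5766/25) + 36 = 237*(5841/25) + 36 = 1384317/25 + 36 = 1385217/25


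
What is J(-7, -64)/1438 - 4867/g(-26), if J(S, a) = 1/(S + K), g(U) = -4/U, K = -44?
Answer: -1160042150/36669 ≈ -31636.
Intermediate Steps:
J(S, a) = 1/(-44 + S) (J(S, a) = 1/(S - 44) = 1/(-44 + S))
J(-7, -64)/1438 - 4867/g(-26) = 1/(-44 - 7*1438) - 4867/((-4/(-26))) = (1/1438)/(-51) - 4867/((-4*(-1/26))) = -1/51*1/1438 - 4867/2/13 = -1/73338 - 4867*13/2 = -1/73338 - 63271/2 = -1160042150/36669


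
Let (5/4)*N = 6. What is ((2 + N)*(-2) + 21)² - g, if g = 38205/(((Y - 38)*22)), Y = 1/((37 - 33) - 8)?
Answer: 468253/4675 ≈ 100.16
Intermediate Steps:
N = 24/5 (N = (⅘)*6 = 24/5 ≈ 4.8000)
Y = -¼ (Y = 1/(4 - 8) = 1/(-4) = -¼ ≈ -0.25000)
g = -8490/187 (g = 38205/(((-¼ - 38)*22)) = 38205/((-153/4*22)) = 38205/(-1683/2) = 38205*(-2/1683) = -8490/187 ≈ -45.401)
((2 + N)*(-2) + 21)² - g = ((2 + 24/5)*(-2) + 21)² - 1*(-8490/187) = ((34/5)*(-2) + 21)² + 8490/187 = (-68/5 + 21)² + 8490/187 = (37/5)² + 8490/187 = 1369/25 + 8490/187 = 468253/4675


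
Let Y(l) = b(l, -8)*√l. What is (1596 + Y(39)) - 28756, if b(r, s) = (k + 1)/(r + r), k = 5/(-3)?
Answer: -27160 - √39/117 ≈ -27160.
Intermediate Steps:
k = -5/3 (k = 5*(-⅓) = -5/3 ≈ -1.6667)
b(r, s) = -1/(3*r) (b(r, s) = (-5/3 + 1)/(r + r) = -2*1/(2*r)/3 = -1/(3*r))
Y(l) = -1/(3*√l) (Y(l) = (-1/(3*l))*√l = -1/(3*√l))
(1596 + Y(39)) - 28756 = (1596 - √39/117) - 28756 = -27160 - √39/117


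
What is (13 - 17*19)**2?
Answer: 96100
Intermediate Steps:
(13 - 17*19)**2 = (13 - 323)**2 = (-310)**2 = 96100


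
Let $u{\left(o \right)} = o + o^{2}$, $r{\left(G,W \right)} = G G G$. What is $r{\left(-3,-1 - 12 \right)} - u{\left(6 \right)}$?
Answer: $-69$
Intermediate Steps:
$r{\left(G,W \right)} = G^{3}$ ($r{\left(G,W \right)} = G^{2} G = G^{3}$)
$r{\left(-3,-1 - 12 \right)} - u{\left(6 \right)} = \left(-3\right)^{3} - 6 \left(1 + 6\right) = -27 - 6 \cdot 7 = -27 - 42 = -69$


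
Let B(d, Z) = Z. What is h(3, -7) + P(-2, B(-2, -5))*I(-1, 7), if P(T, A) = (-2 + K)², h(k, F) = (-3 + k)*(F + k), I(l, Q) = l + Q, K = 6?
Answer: 96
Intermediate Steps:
I(l, Q) = Q + l
P(T, A) = 16 (P(T, A) = (-2 + 6)² = 4² = 16)
h(3, -7) + P(-2, B(-2, -5))*I(-1, 7) = (3² - 3*(-7) - 3*3 - 7*3) + 16*(7 - 1) = (9 + 21 - 9 - 21) + 16*6 = 0 + 96 = 96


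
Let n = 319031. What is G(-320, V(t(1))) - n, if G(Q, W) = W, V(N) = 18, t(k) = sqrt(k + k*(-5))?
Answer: -319013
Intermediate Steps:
t(k) = 2*sqrt(-k) (t(k) = sqrt(k - 5*k) = sqrt(-4*k) = 2*sqrt(-k))
G(-320, V(t(1))) - n = 18 - 1*319031 = 18 - 319031 = -319013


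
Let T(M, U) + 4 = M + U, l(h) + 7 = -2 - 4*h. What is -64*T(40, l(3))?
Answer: -960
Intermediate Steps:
l(h) = -9 - 4*h (l(h) = -7 + (-2 - 4*h) = -9 - 4*h)
T(M, U) = -4 + M + U (T(M, U) = -4 + (M + U) = -4 + M + U)
-64*T(40, l(3)) = -64*(-4 + 40 + (-9 - 4*3)) = -64*(-4 + 40 + (-9 - 12)) = -64*(-4 + 40 - 21) = -64*15 = -960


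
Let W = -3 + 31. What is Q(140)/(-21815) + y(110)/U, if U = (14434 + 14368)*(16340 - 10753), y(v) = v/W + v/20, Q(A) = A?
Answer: -15769699873/2457279597367 ≈ -0.0064175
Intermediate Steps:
W = 28
y(v) = 3*v/35 (y(v) = v/28 + v/20 = 3*v/35)
U = 160916774 (U = 28802*5587 = 160916774)
Q(140)/(-21815) + y(110)/U = 140/(-21815) + ((3/35)*110)/160916774 = 140*(-1/21815) + (66/7)*(1/160916774) = -28/4363 + 33/563208709 = -15769699873/2457279597367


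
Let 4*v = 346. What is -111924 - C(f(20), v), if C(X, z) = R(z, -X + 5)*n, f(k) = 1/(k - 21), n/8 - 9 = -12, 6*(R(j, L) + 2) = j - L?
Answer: -111650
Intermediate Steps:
R(j, L) = -2 - L/6 + j/6 (R(j, L) = -2 + (j - L)/6 = -2 + (-L/6 + j/6) = -2 - L/6 + j/6)
v = 173/2 (v = (¼)*346 = 173/2 ≈ 86.500)
n = -24 (n = 72 + 8*(-12) = 72 - 96 = -24)
f(k) = 1/(-21 + k)
C(X, z) = 68 - 4*X - 4*z (C(X, z) = (-2 - (-X + 5)/6 + z/6)*(-24) = (-2 - (5 - X)/6 + z/6)*(-24) = (-2 + (-⅚ + X/6) + z/6)*(-24) = (-17/6 + X/6 + z/6)*(-24) = 68 - 4*X - 4*z)
-111924 - C(f(20), v) = -111924 - (68 - 4/(-21 + 20) - 4*173/2) = -111924 - (68 - 4/(-1) - 346) = -111924 - (68 - 4*(-1) - 346) = -111924 - (68 + 4 - 346) = -111924 - 1*(-274) = -111924 + 274 = -111650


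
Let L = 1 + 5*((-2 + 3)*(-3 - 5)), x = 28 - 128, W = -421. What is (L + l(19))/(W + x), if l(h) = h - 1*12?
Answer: 32/521 ≈ 0.061420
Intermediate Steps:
l(h) = -12 + h (l(h) = h - 12 = -12 + h)
x = -100
L = -39 (L = 1 + 5*(1*(-8)) = 1 + 5*(-8) = 1 - 40 = -39)
(L + l(19))/(W + x) = (-39 + (-12 + 19))/(-421 - 100) = (-39 + 7)/(-521) = -32*(-1/521) = 32/521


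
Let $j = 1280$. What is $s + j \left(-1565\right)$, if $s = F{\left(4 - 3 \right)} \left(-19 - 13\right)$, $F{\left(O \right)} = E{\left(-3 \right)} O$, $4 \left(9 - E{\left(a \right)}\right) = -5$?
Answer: $-2003528$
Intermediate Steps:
$E{\left(a \right)} = \frac{41}{4}$ ($E{\left(a \right)} = 9 - - \frac{5}{4} = 9 + \frac{5}{4} = \frac{41}{4}$)
$F{\left(O \right)} = \frac{41 O}{4}$
$s = -328$ ($s = \frac{41 \left(4 - 3\right)}{4} \left(-19 - 13\right) = \frac{41 \left(4 - 3\right)}{4} \left(-32\right) = \frac{41}{4} \cdot 1 \left(-32\right) = \frac{41}{4} \left(-32\right) = -328$)
$s + j \left(-1565\right) = -328 + 1280 \left(-1565\right) = -328 - 2003200 = -2003528$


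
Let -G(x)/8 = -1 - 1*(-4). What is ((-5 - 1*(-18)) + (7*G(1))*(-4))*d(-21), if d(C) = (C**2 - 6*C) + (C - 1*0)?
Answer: 374010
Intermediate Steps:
G(x) = -24 (G(x) = -8*(-1 - 1*(-4)) = -8*(-1 + 4) = -8*3 = -24)
d(C) = C**2 - 5*C (d(C) = (C**2 - 6*C) + (C + 0) = (C**2 - 6*C) + C = C**2 - 5*C)
((-5 - 1*(-18)) + (7*G(1))*(-4))*d(-21) = ((-5 - 1*(-18)) + (7*(-24))*(-4))*(-21*(-5 - 21)) = ((-5 + 18) - 168*(-4))*(-21*(-26)) = (13 + 672)*546 = 685*546 = 374010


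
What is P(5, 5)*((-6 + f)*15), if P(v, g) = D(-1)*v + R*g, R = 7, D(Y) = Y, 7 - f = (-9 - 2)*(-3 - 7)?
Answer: -49050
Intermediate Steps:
f = -103 (f = 7 - (-9 - 2)*(-3 - 7) = 7 - (-11)*(-10) = 7 - 1*110 = 7 - 110 = -103)
P(v, g) = -v + 7*g
P(5, 5)*((-6 + f)*15) = (-1*5 + 7*5)*((-6 - 103)*15) = (-5 + 35)*(-109*15) = 30*(-1635) = -49050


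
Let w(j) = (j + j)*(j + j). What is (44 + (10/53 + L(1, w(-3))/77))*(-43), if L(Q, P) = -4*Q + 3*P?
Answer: -7991378/4081 ≈ -1958.2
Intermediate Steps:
w(j) = 4*j**2 (w(j) = (2*j)*(2*j) = 4*j**2)
(44 + (10/53 + L(1, w(-3))/77))*(-43) = (44 + (10/53 + (-4*1 + 3*(4*(-3)**2))/77))*(-43) = (44 + (10*(1/53) + (-4 + 3*(4*9))*(1/77)))*(-43) = (44 + (10/53 + (-4 + 3*36)*(1/77)))*(-43) = (44 + (10/53 + (-4 + 108)*(1/77)))*(-43) = (44 + (10/53 + 104*(1/77)))*(-43) = (44 + (10/53 + 104/77))*(-43) = (44 + 6282/4081)*(-43) = (185846/4081)*(-43) = -7991378/4081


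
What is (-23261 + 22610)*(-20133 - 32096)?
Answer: 34001079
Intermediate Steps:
(-23261 + 22610)*(-20133 - 32096) = -651*(-52229) = 34001079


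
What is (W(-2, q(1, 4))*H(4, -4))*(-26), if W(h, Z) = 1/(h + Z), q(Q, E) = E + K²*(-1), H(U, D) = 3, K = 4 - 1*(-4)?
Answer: 39/31 ≈ 1.2581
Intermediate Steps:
K = 8 (K = 4 + 4 = 8)
q(Q, E) = -64 + E (q(Q, E) = E + 8²*(-1) = E + 64*(-1) = E - 64 = -64 + E)
W(h, Z) = 1/(Z + h)
(W(-2, q(1, 4))*H(4, -4))*(-26) = (3/((-64 + 4) - 2))*(-26) = (3/(-60 - 2))*(-26) = (3/(-62))*(-26) = -1/62*3*(-26) = -3/62*(-26) = 39/31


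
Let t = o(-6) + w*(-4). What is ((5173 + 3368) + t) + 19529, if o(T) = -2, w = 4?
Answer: 28052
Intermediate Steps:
t = -18 (t = -2 + 4*(-4) = -2 - 16 = -18)
((5173 + 3368) + t) + 19529 = ((5173 + 3368) - 18) + 19529 = (8541 - 18) + 19529 = 8523 + 19529 = 28052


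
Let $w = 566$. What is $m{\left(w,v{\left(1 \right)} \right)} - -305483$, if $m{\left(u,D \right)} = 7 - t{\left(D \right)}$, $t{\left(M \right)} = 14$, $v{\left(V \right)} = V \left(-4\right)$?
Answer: $305476$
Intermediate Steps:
$v{\left(V \right)} = - 4 V$
$m{\left(u,D \right)} = -7$ ($m{\left(u,D \right)} = 7 - 14 = -7$)
$m{\left(w,v{\left(1 \right)} \right)} - -305483 = -7 - -305483 = -7 + 305483 = 305476$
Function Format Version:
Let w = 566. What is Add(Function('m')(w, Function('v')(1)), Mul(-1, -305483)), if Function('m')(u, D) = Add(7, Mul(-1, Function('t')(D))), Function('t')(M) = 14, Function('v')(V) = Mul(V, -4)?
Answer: 305476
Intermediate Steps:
Function('v')(V) = Mul(-4, V)
Function('m')(u, D) = -7 (Function('m')(u, D) = Add(7, Mul(-1, 14)) = Add(7, -14) = -7)
Add(Function('m')(w, Function('v')(1)), Mul(-1, -305483)) = Add(-7, Mul(-1, -305483)) = Add(-7, 305483) = 305476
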